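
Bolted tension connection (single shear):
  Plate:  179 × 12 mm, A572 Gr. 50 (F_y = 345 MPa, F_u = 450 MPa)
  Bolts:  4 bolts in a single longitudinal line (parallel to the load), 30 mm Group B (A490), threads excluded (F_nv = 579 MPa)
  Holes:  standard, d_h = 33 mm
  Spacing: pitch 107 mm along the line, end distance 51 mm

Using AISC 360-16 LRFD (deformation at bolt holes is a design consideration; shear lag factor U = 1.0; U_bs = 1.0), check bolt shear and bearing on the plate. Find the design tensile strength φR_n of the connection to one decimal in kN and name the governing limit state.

1042.5 kN (bearing governs)

Bolt shear: A_b = π(30)²/4 = 706.86 mm². φR_n = 0.75 × 579 × 706.86 × 4 × 1 = 1227.8 kN.
Bearing (12 mm plate, F_u = 450 MPa): end bolts L_c = 51 − 33/2 = 34.5, R_n = min(1.2×34.5×12×450, 2.4×30×12×450) = 223.56 kN/bolt; interior L_c = 107 − 33 = 74, R_n = 388.8 kN/bolt. φR_n = 0.75 × (1×223.56 + 3×388.8) = 1042.5 kN.
Governing: min(1227.8, 1042.5) = 1042.5 kN → bearing.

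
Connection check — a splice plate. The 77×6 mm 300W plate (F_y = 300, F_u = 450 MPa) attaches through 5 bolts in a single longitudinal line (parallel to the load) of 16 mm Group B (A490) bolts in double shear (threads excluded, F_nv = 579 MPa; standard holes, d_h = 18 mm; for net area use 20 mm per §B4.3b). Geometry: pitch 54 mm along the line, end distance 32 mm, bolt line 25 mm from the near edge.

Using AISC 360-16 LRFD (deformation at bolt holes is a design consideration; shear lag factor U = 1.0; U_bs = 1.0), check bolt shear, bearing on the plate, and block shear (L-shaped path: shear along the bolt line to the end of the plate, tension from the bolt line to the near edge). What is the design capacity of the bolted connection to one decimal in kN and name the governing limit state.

Bolt shear: A_b = π(16)²/4 = 201.06 mm². φR_n = 0.75 × 579 × 201.06 × 5 × 2 = 873.1 kN.
Bearing (6 mm plate, F_u = 450 MPa): end bolts L_c = 32 − 18/2 = 23, R_n = min(1.2×23×6×450, 2.4×16×6×450) = 74.52 kN/bolt; interior L_c = 54 − 18 = 36, R_n = 103.68 kN/bolt. φR_n = 0.75 × (1×74.52 + 4×103.68) = 366.9 kN.
Block shear: shear path 1×[32+4×54] = 1×248 mm, A_gv = 1488, A_nv = 1×(248 − 4.5×20)×6 = 948 mm²; tension to near edge: (25 − 0.5×20)×6 = 90 mm². R_n = min(0.6×450×948, 0.6×300×1488) + 1.0×450×90 = min(255.96, 267.84) + 40.5 = 296.46 kN. φR_n = 0.75 × 296.46 = 222.3 kN.
Governing: min(873.1, 366.9, 222.3) = 222.3 kN → block shear.

222.3 kN (block shear governs)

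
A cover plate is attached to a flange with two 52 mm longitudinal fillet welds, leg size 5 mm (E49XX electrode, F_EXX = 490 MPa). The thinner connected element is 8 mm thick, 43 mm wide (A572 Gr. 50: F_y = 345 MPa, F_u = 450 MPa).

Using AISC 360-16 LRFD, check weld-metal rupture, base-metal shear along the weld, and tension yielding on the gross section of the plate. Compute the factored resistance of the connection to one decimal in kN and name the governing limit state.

81.1 kN (weld metal governs)

Weld metal: throat = 0.707×5 = 3.535 mm, L = 2×52 = 104 mm. φR_n = 0.75 × 0.6 × 490 × 3.535 × 104 = 81.1 kN.
Base metal shear (8 mm plate): yield φR_n = 1.0×0.6×345×8×104 = 172.2 kN; rupture φR_n = 0.75×0.6×450×8×104 = 168.5 kN; take 168.5 kN (rupture).
Tension yield (gross): A_g = 43×8 = 344 mm². φR_n = 0.90 × 345 × 344 = 106.8 kN.
Governing: min(81.1, 168.5, 106.8) = 81.1 kN → weld metal.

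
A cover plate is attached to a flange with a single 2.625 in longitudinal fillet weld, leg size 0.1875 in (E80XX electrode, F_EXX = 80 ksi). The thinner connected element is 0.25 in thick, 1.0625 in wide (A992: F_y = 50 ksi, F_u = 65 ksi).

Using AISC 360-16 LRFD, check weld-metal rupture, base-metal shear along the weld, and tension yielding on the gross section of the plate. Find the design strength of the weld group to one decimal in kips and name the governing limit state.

12.0 kips (gross-section yield governs)

Weld metal: throat = 0.707×0.1875 = 0.13256 in, L = 2.625 in. φR_n = 0.75 × 0.6 × 80 × 0.13256 × 2.625 = 12.5 kips.
Base metal shear (0.25 in plate): yield φR_n = 1.0×0.6×50×0.25×2.625 = 19.7 kips; rupture φR_n = 0.75×0.6×65×0.25×2.625 = 19.2 kips; take 19.2 kips (rupture).
Tension yield (gross): A_g = 1.0625×0.25 = 0.26563 in². φR_n = 0.90 × 50 × 0.26563 = 12.0 kips.
Governing: min(12.5, 19.2, 12.0) = 12.0 kips → gross-section yield.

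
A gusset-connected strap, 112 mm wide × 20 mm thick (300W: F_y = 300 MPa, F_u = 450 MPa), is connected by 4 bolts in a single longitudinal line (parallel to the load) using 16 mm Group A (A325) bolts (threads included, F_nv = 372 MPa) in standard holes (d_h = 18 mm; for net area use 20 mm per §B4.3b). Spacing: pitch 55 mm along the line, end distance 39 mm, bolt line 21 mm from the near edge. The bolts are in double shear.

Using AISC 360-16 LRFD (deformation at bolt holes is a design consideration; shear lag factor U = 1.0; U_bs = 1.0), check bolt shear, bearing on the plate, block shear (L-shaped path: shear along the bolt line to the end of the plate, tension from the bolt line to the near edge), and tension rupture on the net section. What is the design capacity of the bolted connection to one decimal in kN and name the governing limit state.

448.8 kN (bolt shear governs)

Bolt shear: A_b = π(16)²/4 = 201.06 mm². φR_n = 0.75 × 372 × 201.06 × 4 × 2 = 448.8 kN.
Bearing (20 mm plate, F_u = 450 MPa): end bolts L_c = 39 − 18/2 = 30, R_n = min(1.2×30×20×450, 2.4×16×20×450) = 324 kN/bolt; interior L_c = 55 − 18 = 37, R_n = 345.6 kN/bolt. φR_n = 0.75 × (1×324 + 3×345.6) = 1020.6 kN.
Block shear: shear path 1×[39+3×55] = 1×204 mm, A_gv = 4080, A_nv = 1×(204 − 3.5×20)×20 = 2680 mm²; tension to near edge: (21 − 0.5×20)×20 = 220 mm². R_n = min(0.6×450×2680, 0.6×300×4080) + 1.0×450×220 = min(723.6, 734.4) + 99 = 822.6 kN. φR_n = 0.75 × 822.6 = 617.0 kN.
Tension rupture (net): A_n = (112 − 1×20)×20 = 1840 mm² (U = 1.0, A_e = A_n). φR_n = 0.75 × 450 × 1840 = 621.0 kN.
Governing: min(448.8, 1020.6, 617.0, 621.0) = 448.8 kN → bolt shear.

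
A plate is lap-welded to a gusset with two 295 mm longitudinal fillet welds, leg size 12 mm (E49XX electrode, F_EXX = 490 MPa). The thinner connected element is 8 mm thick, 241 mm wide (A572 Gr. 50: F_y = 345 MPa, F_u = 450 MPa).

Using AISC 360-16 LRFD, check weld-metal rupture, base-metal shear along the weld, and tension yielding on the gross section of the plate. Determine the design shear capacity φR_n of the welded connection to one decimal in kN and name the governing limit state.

598.6 kN (gross-section yield governs)

Weld metal: throat = 0.707×12 = 8.484 mm, L = 2×295 = 590 mm. φR_n = 0.75 × 0.6 × 490 × 8.484 × 590 = 1103.7 kN.
Base metal shear (8 mm plate): yield φR_n = 1.0×0.6×345×8×590 = 977.0 kN; rupture φR_n = 0.75×0.6×450×8×590 = 955.8 kN; take 955.8 kN (rupture).
Tension yield (gross): A_g = 241×8 = 1928 mm². φR_n = 0.90 × 345 × 1928 = 598.6 kN.
Governing: min(1103.7, 955.8, 598.6) = 598.6 kN → gross-section yield.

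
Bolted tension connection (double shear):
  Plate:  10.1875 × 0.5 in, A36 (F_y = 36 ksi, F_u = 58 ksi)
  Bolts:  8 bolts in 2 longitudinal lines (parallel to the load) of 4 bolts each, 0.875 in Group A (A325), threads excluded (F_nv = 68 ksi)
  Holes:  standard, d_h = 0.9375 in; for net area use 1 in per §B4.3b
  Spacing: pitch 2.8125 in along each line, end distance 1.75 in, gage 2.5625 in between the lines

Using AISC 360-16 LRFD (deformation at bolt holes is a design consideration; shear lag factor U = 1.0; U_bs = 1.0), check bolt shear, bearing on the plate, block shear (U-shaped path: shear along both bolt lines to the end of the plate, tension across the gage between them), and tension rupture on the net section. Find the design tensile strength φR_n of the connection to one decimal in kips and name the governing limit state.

178.1 kips (net-section rupture governs)

Bolt shear: A_b = π(0.875)²/4 = 0.60132 in². φR_n = 0.75 × 68 × 0.60132 × 8 × 2 = 490.7 kips.
Bearing (0.5 in plate, F_u = 58 ksi): end bolts L_c = 1.75 − 0.9375/2 = 1.28125, R_n = min(1.2×1.28125×0.5×58, 2.4×0.875×0.5×58) = 44.588 kips/bolt; interior L_c = 2.8125 − 0.9375 = 1.875, R_n = 60.9 kips/bolt. φR_n = 0.75 × (2×44.588 + 6×60.9) = 340.9 kips.
Block shear: shear path 2×[1.75+3×2.8125] = 2×10.1875 in, A_gv = 10.188, A_nv = 2×(10.1875 − 3.5×1)×0.5 = 6.6875 in²; tension across gage: (2.5625 − 1×1)×0.5 = 0.78125 in². R_n = min(0.6×58×6.6875, 0.6×36×10.188) + 1.0×58×0.78125 = min(232.73, 220.06) + 45.313 = 265.37 kips. φR_n = 0.75 × 265.37 = 199.0 kips.
Tension rupture (net): A_n = (10.1875 − 2×1)×0.5 = 4.0938 in² (U = 1.0, A_e = A_n). φR_n = 0.75 × 58 × 4.0938 = 178.1 kips.
Governing: min(490.7, 340.9, 199.0, 178.1) = 178.1 kips → net-section rupture.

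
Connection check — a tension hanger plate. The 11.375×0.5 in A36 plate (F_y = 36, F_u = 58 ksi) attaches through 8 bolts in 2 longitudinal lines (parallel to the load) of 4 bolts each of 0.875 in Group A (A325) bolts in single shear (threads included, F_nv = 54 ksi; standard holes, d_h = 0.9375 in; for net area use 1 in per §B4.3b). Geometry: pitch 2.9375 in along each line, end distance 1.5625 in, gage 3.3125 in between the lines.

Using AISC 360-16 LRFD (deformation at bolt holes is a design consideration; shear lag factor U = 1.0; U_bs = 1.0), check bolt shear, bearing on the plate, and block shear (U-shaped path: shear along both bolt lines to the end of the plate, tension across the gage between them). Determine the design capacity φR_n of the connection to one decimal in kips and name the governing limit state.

Bolt shear: A_b = π(0.875)²/4 = 0.60132 in². φR_n = 0.75 × 54 × 0.60132 × 8 × 1 = 194.8 kips.
Bearing (0.5 in plate, F_u = 58 ksi): end bolts L_c = 1.5625 − 0.9375/2 = 1.09375, R_n = min(1.2×1.09375×0.5×58, 2.4×0.875×0.5×58) = 38.063 kips/bolt; interior L_c = 2.9375 − 0.9375 = 2, R_n = 60.9 kips/bolt. φR_n = 0.75 × (2×38.063 + 6×60.9) = 331.1 kips.
Block shear: shear path 2×[1.5625+3×2.9375] = 2×10.375 in, A_gv = 10.375, A_nv = 2×(10.375 − 3.5×1)×0.5 = 6.875 in²; tension across gage: (3.3125 − 1×1)×0.5 = 1.1563 in². R_n = min(0.6×58×6.875, 0.6×36×10.375) + 1.0×58×1.1563 = min(239.25, 224.1) + 67.065 = 291.17 kips. φR_n = 0.75 × 291.17 = 218.4 kips.
Governing: min(194.8, 331.1, 218.4) = 194.8 kips → bolt shear.

194.8 kips (bolt shear governs)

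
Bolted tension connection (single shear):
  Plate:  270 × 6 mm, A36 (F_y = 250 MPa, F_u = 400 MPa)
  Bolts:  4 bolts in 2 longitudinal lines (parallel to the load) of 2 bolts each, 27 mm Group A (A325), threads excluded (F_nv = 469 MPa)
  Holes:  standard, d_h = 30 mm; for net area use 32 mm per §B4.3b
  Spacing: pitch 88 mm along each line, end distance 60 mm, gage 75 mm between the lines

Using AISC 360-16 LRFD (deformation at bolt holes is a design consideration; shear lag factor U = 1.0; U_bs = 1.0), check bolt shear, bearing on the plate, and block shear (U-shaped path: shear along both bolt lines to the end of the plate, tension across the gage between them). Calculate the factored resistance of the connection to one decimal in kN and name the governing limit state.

277.2 kN (block shear governs)

Bolt shear: A_b = π(27)²/4 = 572.56 mm². φR_n = 0.75 × 469 × 572.56 × 4 × 1 = 805.6 kN.
Bearing (6 mm plate, F_u = 400 MPa): end bolts L_c = 60 − 30/2 = 45, R_n = min(1.2×45×6×400, 2.4×27×6×400) = 129.6 kN/bolt; interior L_c = 88 − 30 = 58, R_n = 155.52 kN/bolt. φR_n = 0.75 × (2×129.6 + 2×155.52) = 427.7 kN.
Block shear: shear path 2×[60+1×88] = 2×148 mm, A_gv = 1776, A_nv = 2×(148 − 1.5×32)×6 = 1200 mm²; tension across gage: (75 − 1×32)×6 = 258 mm². R_n = min(0.6×400×1200, 0.6×250×1776) + 1.0×400×258 = min(288, 266.4) + 103.2 = 369.6 kN. φR_n = 0.75 × 369.6 = 277.2 kN.
Governing: min(805.6, 427.7, 277.2) = 277.2 kN → block shear.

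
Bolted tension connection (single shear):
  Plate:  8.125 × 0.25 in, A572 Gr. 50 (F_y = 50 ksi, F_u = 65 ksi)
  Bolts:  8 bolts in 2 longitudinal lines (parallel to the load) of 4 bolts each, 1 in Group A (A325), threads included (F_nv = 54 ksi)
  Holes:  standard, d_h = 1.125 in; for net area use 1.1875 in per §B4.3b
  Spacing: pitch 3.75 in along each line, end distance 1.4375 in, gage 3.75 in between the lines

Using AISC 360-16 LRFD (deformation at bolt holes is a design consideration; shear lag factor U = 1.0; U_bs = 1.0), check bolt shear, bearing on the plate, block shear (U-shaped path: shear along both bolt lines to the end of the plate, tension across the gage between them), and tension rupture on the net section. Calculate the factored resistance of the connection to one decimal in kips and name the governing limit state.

70.1 kips (net-section rupture governs)

Bolt shear: A_b = π(1)²/4 = 0.7854 in². φR_n = 0.75 × 54 × 0.7854 × 8 × 1 = 254.5 kips.
Bearing (0.25 in plate, F_u = 65 ksi): end bolts L_c = 1.4375 − 1.125/2 = 0.875, R_n = min(1.2×0.875×0.25×65, 2.4×1×0.25×65) = 17.063 kips/bolt; interior L_c = 3.75 − 1.125 = 2.625, R_n = 39 kips/bolt. φR_n = 0.75 × (2×17.063 + 6×39) = 201.1 kips.
Block shear: shear path 2×[1.4375+3×3.75] = 2×12.6875 in, A_gv = 6.3438, A_nv = 2×(12.6875 − 3.5×1.1875)×0.25 = 4.2656 in²; tension across gage: (3.75 − 1×1.1875)×0.25 = 0.64063 in². R_n = min(0.6×65×4.2656, 0.6×50×6.3438) + 1.0×65×0.64063 = min(166.36, 190.31) + 41.641 = 208 kips. φR_n = 0.75 × 208 = 156.0 kips.
Tension rupture (net): A_n = (8.125 − 2×1.1875)×0.25 = 1.4375 in² (U = 1.0, A_e = A_n). φR_n = 0.75 × 65 × 1.4375 = 70.1 kips.
Governing: min(254.5, 201.1, 156.0, 70.1) = 70.1 kips → net-section rupture.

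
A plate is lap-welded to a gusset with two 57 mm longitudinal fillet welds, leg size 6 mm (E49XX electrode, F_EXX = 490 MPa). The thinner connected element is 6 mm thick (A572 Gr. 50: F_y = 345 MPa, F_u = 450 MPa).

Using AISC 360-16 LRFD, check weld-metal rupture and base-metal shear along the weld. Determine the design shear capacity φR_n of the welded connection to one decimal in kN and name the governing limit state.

Weld metal: throat = 0.707×6 = 4.242 mm, L = 2×57 = 114 mm. φR_n = 0.75 × 0.6 × 490 × 4.242 × 114 = 106.6 kN.
Base metal shear (6 mm plate): yield φR_n = 1.0×0.6×345×6×114 = 141.6 kN; rupture φR_n = 0.75×0.6×450×6×114 = 138.5 kN; take 138.5 kN (rupture).
Governing: min(106.6, 138.5) = 106.6 kN → weld metal.

106.6 kN (weld metal governs)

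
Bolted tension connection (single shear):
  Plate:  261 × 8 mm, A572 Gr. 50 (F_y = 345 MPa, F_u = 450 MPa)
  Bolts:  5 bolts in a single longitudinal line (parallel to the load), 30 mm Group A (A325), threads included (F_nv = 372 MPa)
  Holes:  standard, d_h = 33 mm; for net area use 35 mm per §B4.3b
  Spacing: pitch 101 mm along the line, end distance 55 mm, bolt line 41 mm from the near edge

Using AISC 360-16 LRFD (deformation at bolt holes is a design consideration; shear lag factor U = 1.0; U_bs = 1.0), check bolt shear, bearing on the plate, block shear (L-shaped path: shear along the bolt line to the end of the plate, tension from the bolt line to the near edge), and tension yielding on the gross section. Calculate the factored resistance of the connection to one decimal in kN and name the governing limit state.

Bolt shear: A_b = π(30)²/4 = 706.86 mm². φR_n = 0.75 × 372 × 706.86 × 5 × 1 = 986.1 kN.
Bearing (8 mm plate, F_u = 450 MPa): end bolts L_c = 55 − 33/2 = 38.5, R_n = min(1.2×38.5×8×450, 2.4×30×8×450) = 166.32 kN/bolt; interior L_c = 101 − 33 = 68, R_n = 259.2 kN/bolt. φR_n = 0.75 × (1×166.32 + 4×259.2) = 902.3 kN.
Block shear: shear path 1×[55+4×101] = 1×459 mm, A_gv = 3672, A_nv = 1×(459 − 4.5×35)×8 = 2412 mm²; tension to near edge: (41 − 0.5×35)×8 = 188 mm². R_n = min(0.6×450×2412, 0.6×345×3672) + 1.0×450×188 = min(651.24, 760.1) + 84.6 = 735.84 kN. φR_n = 0.75 × 735.84 = 551.9 kN.
Tension yield (gross): A_g = 261×8 = 2088 mm². φR_n = 0.90 × 345 × 2088 = 648.3 kN.
Governing: min(986.1, 902.3, 551.9, 648.3) = 551.9 kN → block shear.

551.9 kN (block shear governs)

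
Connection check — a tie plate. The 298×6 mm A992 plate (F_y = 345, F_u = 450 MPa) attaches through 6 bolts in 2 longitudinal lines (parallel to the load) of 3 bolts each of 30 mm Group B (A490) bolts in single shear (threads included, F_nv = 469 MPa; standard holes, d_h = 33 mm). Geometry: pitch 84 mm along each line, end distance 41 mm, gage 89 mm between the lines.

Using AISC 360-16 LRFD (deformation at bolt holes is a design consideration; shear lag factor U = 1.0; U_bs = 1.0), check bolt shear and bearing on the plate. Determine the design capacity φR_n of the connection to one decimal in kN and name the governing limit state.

614.8 kN (bearing governs)

Bolt shear: A_b = π(30)²/4 = 706.86 mm². φR_n = 0.75 × 469 × 706.86 × 6 × 1 = 1491.8 kN.
Bearing (6 mm plate, F_u = 450 MPa): end bolts L_c = 41 − 33/2 = 24.5, R_n = min(1.2×24.5×6×450, 2.4×30×6×450) = 79.38 kN/bolt; interior L_c = 84 − 33 = 51, R_n = 165.24 kN/bolt. φR_n = 0.75 × (2×79.38 + 4×165.24) = 614.8 kN.
Governing: min(1491.8, 614.8) = 614.8 kN → bearing.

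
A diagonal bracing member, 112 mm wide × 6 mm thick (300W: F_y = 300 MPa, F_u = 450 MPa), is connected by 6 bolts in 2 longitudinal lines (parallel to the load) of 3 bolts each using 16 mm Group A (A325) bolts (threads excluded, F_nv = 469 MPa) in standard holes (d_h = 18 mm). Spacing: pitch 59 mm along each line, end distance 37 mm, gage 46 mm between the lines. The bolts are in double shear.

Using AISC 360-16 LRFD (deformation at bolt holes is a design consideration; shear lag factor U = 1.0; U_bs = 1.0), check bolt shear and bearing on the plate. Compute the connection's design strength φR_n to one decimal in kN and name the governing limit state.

447.1 kN (bearing governs)

Bolt shear: A_b = π(16)²/4 = 201.06 mm². φR_n = 0.75 × 469 × 201.06 × 6 × 2 = 848.7 kN.
Bearing (6 mm plate, F_u = 450 MPa): end bolts L_c = 37 − 18/2 = 28, R_n = min(1.2×28×6×450, 2.4×16×6×450) = 90.72 kN/bolt; interior L_c = 59 − 18 = 41, R_n = 103.68 kN/bolt. φR_n = 0.75 × (2×90.72 + 4×103.68) = 447.1 kN.
Governing: min(848.7, 447.1) = 447.1 kN → bearing.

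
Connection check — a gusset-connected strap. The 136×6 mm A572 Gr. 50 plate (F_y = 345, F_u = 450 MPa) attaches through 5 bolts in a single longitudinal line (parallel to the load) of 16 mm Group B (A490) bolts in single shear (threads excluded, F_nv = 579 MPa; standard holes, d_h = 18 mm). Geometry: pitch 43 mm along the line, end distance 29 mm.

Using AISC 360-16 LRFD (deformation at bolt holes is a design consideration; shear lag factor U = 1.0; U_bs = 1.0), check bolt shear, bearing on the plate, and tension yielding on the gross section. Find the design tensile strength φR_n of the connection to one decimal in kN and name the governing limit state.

Bolt shear: A_b = π(16)²/4 = 201.06 mm². φR_n = 0.75 × 579 × 201.06 × 5 × 1 = 436.6 kN.
Bearing (6 mm plate, F_u = 450 MPa): end bolts L_c = 29 − 18/2 = 20, R_n = min(1.2×20×6×450, 2.4×16×6×450) = 64.8 kN/bolt; interior L_c = 43 − 18 = 25, R_n = 81 kN/bolt. φR_n = 0.75 × (1×64.8 + 4×81) = 291.6 kN.
Tension yield (gross): A_g = 136×6 = 816 mm². φR_n = 0.90 × 345 × 816 = 253.4 kN.
Governing: min(436.6, 291.6, 253.4) = 253.4 kN → gross-section yield.

253.4 kN (gross-section yield governs)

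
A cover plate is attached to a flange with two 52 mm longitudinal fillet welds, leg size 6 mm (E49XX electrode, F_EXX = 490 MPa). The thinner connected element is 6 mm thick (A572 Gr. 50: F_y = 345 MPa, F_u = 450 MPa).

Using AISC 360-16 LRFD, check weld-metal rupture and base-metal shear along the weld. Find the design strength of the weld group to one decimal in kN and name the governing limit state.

97.3 kN (weld metal governs)

Weld metal: throat = 0.707×6 = 4.242 mm, L = 2×52 = 104 mm. φR_n = 0.75 × 0.6 × 490 × 4.242 × 104 = 97.3 kN.
Base metal shear (6 mm plate): yield φR_n = 1.0×0.6×345×6×104 = 129.2 kN; rupture φR_n = 0.75×0.6×450×6×104 = 126.4 kN; take 126.4 kN (rupture).
Governing: min(97.3, 126.4) = 97.3 kN → weld metal.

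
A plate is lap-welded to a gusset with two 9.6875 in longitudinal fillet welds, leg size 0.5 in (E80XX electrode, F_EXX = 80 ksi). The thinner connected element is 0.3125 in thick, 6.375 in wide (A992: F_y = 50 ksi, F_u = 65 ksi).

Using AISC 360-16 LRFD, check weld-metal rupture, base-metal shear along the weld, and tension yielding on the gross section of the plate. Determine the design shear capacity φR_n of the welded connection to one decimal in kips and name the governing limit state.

Weld metal: throat = 0.707×0.5 = 0.3535 in, L = 2×9.6875 = 19.375 in. φR_n = 0.75 × 0.6 × 80 × 0.3535 × 19.375 = 246.6 kips.
Base metal shear (0.3125 in plate): yield φR_n = 1.0×0.6×50×0.3125×19.375 = 181.6 kips; rupture φR_n = 0.75×0.6×65×0.3125×19.375 = 177.1 kips; take 177.1 kips (rupture).
Tension yield (gross): A_g = 6.375×0.3125 = 1.9922 in². φR_n = 0.90 × 50 × 1.9922 = 89.6 kips.
Governing: min(246.6, 177.1, 89.6) = 89.6 kips → gross-section yield.

89.6 kips (gross-section yield governs)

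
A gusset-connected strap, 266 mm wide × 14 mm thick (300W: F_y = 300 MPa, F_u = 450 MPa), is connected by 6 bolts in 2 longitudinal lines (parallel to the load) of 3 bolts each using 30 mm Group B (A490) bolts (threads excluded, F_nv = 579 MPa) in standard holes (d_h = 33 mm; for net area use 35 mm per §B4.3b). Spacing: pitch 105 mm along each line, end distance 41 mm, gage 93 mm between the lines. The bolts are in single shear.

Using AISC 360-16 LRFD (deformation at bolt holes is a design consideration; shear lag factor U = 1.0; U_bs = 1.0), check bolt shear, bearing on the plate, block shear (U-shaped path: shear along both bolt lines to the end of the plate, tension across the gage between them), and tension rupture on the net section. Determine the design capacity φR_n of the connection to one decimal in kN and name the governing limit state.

Bolt shear: A_b = π(30)²/4 = 706.86 mm². φR_n = 0.75 × 579 × 706.86 × 6 × 1 = 1841.7 kN.
Bearing (14 mm plate, F_u = 450 MPa): end bolts L_c = 41 − 33/2 = 24.5, R_n = min(1.2×24.5×14×450, 2.4×30×14×450) = 185.22 kN/bolt; interior L_c = 105 − 33 = 72, R_n = 453.6 kN/bolt. φR_n = 0.75 × (2×185.22 + 4×453.6) = 1638.6 kN.
Block shear: shear path 2×[41+2×105] = 2×251 mm, A_gv = 7028, A_nv = 2×(251 − 2.5×35)×14 = 4578 mm²; tension across gage: (93 − 1×35)×14 = 812 mm². R_n = min(0.6×450×4578, 0.6×300×7028) + 1.0×450×812 = min(1236.1, 1265) + 365.4 = 1601.5 kN. φR_n = 0.75 × 1601.5 = 1201.1 kN.
Tension rupture (net): A_n = (266 − 2×35)×14 = 2744 mm² (U = 1.0, A_e = A_n). φR_n = 0.75 × 450 × 2744 = 926.1 kN.
Governing: min(1841.7, 1638.6, 1201.1, 926.1) = 926.1 kN → net-section rupture.

926.1 kN (net-section rupture governs)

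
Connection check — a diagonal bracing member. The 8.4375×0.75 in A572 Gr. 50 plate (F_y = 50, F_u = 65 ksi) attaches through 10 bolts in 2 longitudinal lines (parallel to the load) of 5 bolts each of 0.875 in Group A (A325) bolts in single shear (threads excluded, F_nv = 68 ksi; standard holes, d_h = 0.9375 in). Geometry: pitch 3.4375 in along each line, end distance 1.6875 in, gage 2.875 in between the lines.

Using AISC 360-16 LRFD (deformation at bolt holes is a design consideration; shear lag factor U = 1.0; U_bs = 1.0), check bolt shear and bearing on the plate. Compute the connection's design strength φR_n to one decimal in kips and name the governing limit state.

Bolt shear: A_b = π(0.875)²/4 = 0.60132 in². φR_n = 0.75 × 68 × 0.60132 × 10 × 1 = 306.7 kips.
Bearing (0.75 in plate, F_u = 65 ksi): end bolts L_c = 1.6875 − 0.9375/2 = 1.21875, R_n = min(1.2×1.21875×0.75×65, 2.4×0.875×0.75×65) = 71.297 kips/bolt; interior L_c = 3.4375 − 0.9375 = 2.5, R_n = 102.38 kips/bolt. φR_n = 0.75 × (2×71.297 + 8×102.38) = 721.2 kips.
Governing: min(306.7, 721.2) = 306.7 kips → bolt shear.

306.7 kips (bolt shear governs)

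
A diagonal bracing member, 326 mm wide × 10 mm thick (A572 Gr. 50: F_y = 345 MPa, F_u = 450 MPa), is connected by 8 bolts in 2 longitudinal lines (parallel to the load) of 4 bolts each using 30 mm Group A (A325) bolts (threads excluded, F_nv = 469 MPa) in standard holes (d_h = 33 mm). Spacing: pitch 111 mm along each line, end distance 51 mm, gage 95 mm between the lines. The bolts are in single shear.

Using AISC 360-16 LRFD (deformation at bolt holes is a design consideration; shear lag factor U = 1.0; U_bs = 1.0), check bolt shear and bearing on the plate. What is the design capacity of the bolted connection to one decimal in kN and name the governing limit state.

Bolt shear: A_b = π(30)²/4 = 706.86 mm². φR_n = 0.75 × 469 × 706.86 × 8 × 1 = 1989.1 kN.
Bearing (10 mm plate, F_u = 450 MPa): end bolts L_c = 51 − 33/2 = 34.5, R_n = min(1.2×34.5×10×450, 2.4×30×10×450) = 186.3 kN/bolt; interior L_c = 111 − 33 = 78, R_n = 324 kN/bolt. φR_n = 0.75 × (2×186.3 + 6×324) = 1737.5 kN.
Governing: min(1989.1, 1737.5) = 1737.5 kN → bearing.

1737.5 kN (bearing governs)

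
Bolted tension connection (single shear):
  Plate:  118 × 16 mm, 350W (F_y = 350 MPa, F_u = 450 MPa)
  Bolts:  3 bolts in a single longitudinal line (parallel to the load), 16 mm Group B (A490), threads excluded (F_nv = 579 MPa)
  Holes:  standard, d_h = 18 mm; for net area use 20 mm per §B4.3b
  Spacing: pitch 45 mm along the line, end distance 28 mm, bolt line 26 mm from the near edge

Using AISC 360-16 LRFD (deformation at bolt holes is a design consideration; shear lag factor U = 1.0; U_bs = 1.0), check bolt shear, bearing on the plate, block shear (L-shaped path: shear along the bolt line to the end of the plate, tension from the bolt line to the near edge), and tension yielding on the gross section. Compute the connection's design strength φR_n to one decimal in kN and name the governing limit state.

Bolt shear: A_b = π(16)²/4 = 201.06 mm². φR_n = 0.75 × 579 × 201.06 × 3 × 1 = 261.9 kN.
Bearing (16 mm plate, F_u = 450 MPa): end bolts L_c = 28 − 18/2 = 19, R_n = min(1.2×19×16×450, 2.4×16×16×450) = 164.16 kN/bolt; interior L_c = 45 − 18 = 27, R_n = 233.28 kN/bolt. φR_n = 0.75 × (1×164.16 + 2×233.28) = 473.0 kN.
Block shear: shear path 1×[28+2×45] = 1×118 mm, A_gv = 1888, A_nv = 1×(118 − 2.5×20)×16 = 1088 mm²; tension to near edge: (26 − 0.5×20)×16 = 256 mm². R_n = min(0.6×450×1088, 0.6×350×1888) + 1.0×450×256 = min(293.76, 396.48) + 115.2 = 408.96 kN. φR_n = 0.75 × 408.96 = 306.7 kN.
Tension yield (gross): A_g = 118×16 = 1888 mm². φR_n = 0.90 × 350 × 1888 = 594.7 kN.
Governing: min(261.9, 473.0, 306.7, 594.7) = 261.9 kN → bolt shear.

261.9 kN (bolt shear governs)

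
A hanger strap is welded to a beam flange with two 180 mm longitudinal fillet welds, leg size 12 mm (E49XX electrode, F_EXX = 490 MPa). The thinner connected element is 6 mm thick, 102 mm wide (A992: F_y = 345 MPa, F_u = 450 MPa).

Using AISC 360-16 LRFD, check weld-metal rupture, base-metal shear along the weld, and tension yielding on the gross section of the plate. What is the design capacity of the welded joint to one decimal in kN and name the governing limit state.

190.0 kN (gross-section yield governs)

Weld metal: throat = 0.707×12 = 8.484 mm, L = 2×180 = 360 mm. φR_n = 0.75 × 0.6 × 490 × 8.484 × 360 = 673.5 kN.
Base metal shear (6 mm plate): yield φR_n = 1.0×0.6×345×6×360 = 447.1 kN; rupture φR_n = 0.75×0.6×450×6×360 = 437.4 kN; take 437.4 kN (rupture).
Tension yield (gross): A_g = 102×6 = 612 mm². φR_n = 0.90 × 345 × 612 = 190.0 kN.
Governing: min(673.5, 437.4, 190.0) = 190.0 kN → gross-section yield.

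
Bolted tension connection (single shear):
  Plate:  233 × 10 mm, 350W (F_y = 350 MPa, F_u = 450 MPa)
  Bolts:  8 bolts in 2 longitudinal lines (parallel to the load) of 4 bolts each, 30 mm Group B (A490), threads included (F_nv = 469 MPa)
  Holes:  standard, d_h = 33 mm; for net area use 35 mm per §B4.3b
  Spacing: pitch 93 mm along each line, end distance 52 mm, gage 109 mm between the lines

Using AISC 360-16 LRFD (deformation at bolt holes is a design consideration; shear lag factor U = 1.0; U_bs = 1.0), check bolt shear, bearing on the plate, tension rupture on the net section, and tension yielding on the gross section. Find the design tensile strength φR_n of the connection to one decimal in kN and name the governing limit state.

550.1 kN (net-section rupture governs)

Bolt shear: A_b = π(30)²/4 = 706.86 mm². φR_n = 0.75 × 469 × 706.86 × 8 × 1 = 1989.1 kN.
Bearing (10 mm plate, F_u = 450 MPa): end bolts L_c = 52 − 33/2 = 35.5, R_n = min(1.2×35.5×10×450, 2.4×30×10×450) = 191.7 kN/bolt; interior L_c = 93 − 33 = 60, R_n = 324 kN/bolt. φR_n = 0.75 × (2×191.7 + 6×324) = 1745.6 kN.
Tension rupture (net): A_n = (233 − 2×35)×10 = 1630 mm² (U = 1.0, A_e = A_n). φR_n = 0.75 × 450 × 1630 = 550.1 kN.
Tension yield (gross): A_g = 233×10 = 2330 mm². φR_n = 0.90 × 350 × 2330 = 734.0 kN.
Governing: min(1989.1, 1745.6, 550.1, 734.0) = 550.1 kN → net-section rupture.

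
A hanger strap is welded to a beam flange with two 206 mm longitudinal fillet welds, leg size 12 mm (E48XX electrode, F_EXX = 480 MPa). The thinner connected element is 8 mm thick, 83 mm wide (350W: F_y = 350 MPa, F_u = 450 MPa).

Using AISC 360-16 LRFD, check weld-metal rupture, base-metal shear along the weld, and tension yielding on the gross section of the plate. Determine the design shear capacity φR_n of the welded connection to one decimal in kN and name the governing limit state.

209.2 kN (gross-section yield governs)

Weld metal: throat = 0.707×12 = 8.484 mm, L = 2×206 = 412 mm. φR_n = 0.75 × 0.6 × 480 × 8.484 × 412 = 755.0 kN.
Base metal shear (8 mm plate): yield φR_n = 1.0×0.6×350×8×412 = 692.2 kN; rupture φR_n = 0.75×0.6×450×8×412 = 667.4 kN; take 667.4 kN (rupture).
Tension yield (gross): A_g = 83×8 = 664 mm². φR_n = 0.90 × 350 × 664 = 209.2 kN.
Governing: min(755.0, 667.4, 209.2) = 209.2 kN → gross-section yield.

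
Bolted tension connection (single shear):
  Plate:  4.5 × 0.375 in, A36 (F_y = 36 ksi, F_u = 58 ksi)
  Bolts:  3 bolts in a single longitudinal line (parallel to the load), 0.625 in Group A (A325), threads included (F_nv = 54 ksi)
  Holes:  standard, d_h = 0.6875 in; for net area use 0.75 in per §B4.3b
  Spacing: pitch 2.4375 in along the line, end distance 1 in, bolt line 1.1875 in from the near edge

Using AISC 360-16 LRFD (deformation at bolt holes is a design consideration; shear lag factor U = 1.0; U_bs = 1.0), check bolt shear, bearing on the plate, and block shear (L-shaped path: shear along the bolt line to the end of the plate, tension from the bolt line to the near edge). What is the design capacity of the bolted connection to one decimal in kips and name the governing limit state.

Bolt shear: A_b = π(0.625)²/4 = 0.3068 in². φR_n = 0.75 × 54 × 0.3068 × 3 × 1 = 37.3 kips.
Bearing (0.375 in plate, F_u = 58 ksi): end bolts L_c = 1 − 0.6875/2 = 0.65625, R_n = min(1.2×0.65625×0.375×58, 2.4×0.625×0.375×58) = 17.128 kips/bolt; interior L_c = 2.4375 − 0.6875 = 1.75, R_n = 32.625 kips/bolt. φR_n = 0.75 × (1×17.128 + 2×32.625) = 61.8 kips.
Block shear: shear path 1×[1+2×2.4375] = 1×5.875 in, A_gv = 2.2031, A_nv = 1×(5.875 − 2.5×0.75)×0.375 = 1.5 in²; tension to near edge: (1.1875 − 0.5×0.75)×0.375 = 0.30469 in². R_n = min(0.6×58×1.5, 0.6×36×2.2031) + 1.0×58×0.30469 = min(52.2, 47.587) + 17.672 = 65.259 kips. φR_n = 0.75 × 65.259 = 48.9 kips.
Governing: min(37.3, 61.8, 48.9) = 37.3 kips → bolt shear.

37.3 kips (bolt shear governs)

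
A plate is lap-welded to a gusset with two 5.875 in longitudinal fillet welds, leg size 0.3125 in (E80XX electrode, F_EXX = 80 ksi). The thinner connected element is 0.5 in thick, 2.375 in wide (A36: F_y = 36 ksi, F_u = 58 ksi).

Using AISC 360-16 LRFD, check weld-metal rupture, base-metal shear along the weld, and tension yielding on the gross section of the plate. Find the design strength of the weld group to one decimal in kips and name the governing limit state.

38.5 kips (gross-section yield governs)

Weld metal: throat = 0.707×0.3125 = 0.22094 in, L = 2×5.875 = 11.75 in. φR_n = 0.75 × 0.6 × 80 × 0.22094 × 11.75 = 93.5 kips.
Base metal shear (0.5 in plate): yield φR_n = 1.0×0.6×36×0.5×11.75 = 126.9 kips; rupture φR_n = 0.75×0.6×58×0.5×11.75 = 153.3 kips; take 126.9 kips (yield).
Tension yield (gross): A_g = 2.375×0.5 = 1.1875 in². φR_n = 0.90 × 36 × 1.1875 = 38.5 kips.
Governing: min(93.5, 126.9, 38.5) = 38.5 kips → gross-section yield.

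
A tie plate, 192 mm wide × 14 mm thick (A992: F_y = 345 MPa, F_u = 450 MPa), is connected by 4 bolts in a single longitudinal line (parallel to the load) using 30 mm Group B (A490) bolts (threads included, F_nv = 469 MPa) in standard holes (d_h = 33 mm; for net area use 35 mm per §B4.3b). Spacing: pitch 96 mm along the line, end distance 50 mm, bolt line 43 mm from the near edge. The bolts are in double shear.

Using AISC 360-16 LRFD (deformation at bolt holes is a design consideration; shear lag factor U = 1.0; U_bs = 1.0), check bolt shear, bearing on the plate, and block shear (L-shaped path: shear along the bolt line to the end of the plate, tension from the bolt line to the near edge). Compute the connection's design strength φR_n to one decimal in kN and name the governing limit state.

731.4 kN (block shear governs)

Bolt shear: A_b = π(30)²/4 = 706.86 mm². φR_n = 0.75 × 469 × 706.86 × 4 × 2 = 1989.1 kN.
Bearing (14 mm plate, F_u = 450 MPa): end bolts L_c = 50 − 33/2 = 33.5, R_n = min(1.2×33.5×14×450, 2.4×30×14×450) = 253.26 kN/bolt; interior L_c = 96 − 33 = 63, R_n = 453.6 kN/bolt. φR_n = 0.75 × (1×253.26 + 3×453.6) = 1210.5 kN.
Block shear: shear path 1×[50+3×96] = 1×338 mm, A_gv = 4732, A_nv = 1×(338 − 3.5×35)×14 = 3017 mm²; tension to near edge: (43 − 0.5×35)×14 = 357 mm². R_n = min(0.6×450×3017, 0.6×345×4732) + 1.0×450×357 = min(814.59, 979.52) + 160.65 = 975.24 kN. φR_n = 0.75 × 975.24 = 731.4 kN.
Governing: min(1989.1, 1210.5, 731.4) = 731.4 kN → block shear.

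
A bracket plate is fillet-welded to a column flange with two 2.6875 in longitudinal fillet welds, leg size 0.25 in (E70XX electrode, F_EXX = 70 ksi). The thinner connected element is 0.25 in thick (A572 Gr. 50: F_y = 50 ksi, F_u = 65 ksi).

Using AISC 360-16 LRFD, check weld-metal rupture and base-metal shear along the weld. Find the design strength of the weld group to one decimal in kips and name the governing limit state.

Weld metal: throat = 0.707×0.25 = 0.17675 in, L = 2×2.6875 = 5.375 in. φR_n = 0.75 × 0.6 × 70 × 0.17675 × 5.375 = 29.9 kips.
Base metal shear (0.25 in plate): yield φR_n = 1.0×0.6×50×0.25×5.375 = 40.3 kips; rupture φR_n = 0.75×0.6×65×0.25×5.375 = 39.3 kips; take 39.3 kips (rupture).
Governing: min(29.9, 39.3) = 29.9 kips → weld metal.

29.9 kips (weld metal governs)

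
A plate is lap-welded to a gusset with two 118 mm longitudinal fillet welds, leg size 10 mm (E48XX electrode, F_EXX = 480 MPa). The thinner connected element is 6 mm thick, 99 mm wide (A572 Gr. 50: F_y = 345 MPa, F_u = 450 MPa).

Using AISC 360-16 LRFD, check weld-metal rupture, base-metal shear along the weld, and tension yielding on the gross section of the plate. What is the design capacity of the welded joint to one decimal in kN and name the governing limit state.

184.4 kN (gross-section yield governs)

Weld metal: throat = 0.707×10 = 7.07 mm, L = 2×118 = 236 mm. φR_n = 0.75 × 0.6 × 480 × 7.07 × 236 = 360.4 kN.
Base metal shear (6 mm plate): yield φR_n = 1.0×0.6×345×6×236 = 293.1 kN; rupture φR_n = 0.75×0.6×450×6×236 = 286.7 kN; take 286.7 kN (rupture).
Tension yield (gross): A_g = 99×6 = 594 mm². φR_n = 0.90 × 345 × 594 = 184.4 kN.
Governing: min(360.4, 286.7, 184.4) = 184.4 kN → gross-section yield.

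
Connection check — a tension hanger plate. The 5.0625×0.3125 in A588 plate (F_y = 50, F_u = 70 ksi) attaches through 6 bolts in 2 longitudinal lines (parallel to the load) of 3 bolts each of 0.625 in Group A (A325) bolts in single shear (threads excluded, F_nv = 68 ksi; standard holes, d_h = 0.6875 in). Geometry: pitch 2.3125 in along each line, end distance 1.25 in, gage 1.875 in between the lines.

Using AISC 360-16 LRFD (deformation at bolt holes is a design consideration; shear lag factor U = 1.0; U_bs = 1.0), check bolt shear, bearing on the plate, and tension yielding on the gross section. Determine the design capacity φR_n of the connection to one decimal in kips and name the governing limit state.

Bolt shear: A_b = π(0.625)²/4 = 0.3068 in². φR_n = 0.75 × 68 × 0.3068 × 6 × 1 = 93.9 kips.
Bearing (0.3125 in plate, F_u = 70 ksi): end bolts L_c = 1.25 − 0.6875/2 = 0.90625, R_n = min(1.2×0.90625×0.3125×70, 2.4×0.625×0.3125×70) = 23.789 kips/bolt; interior L_c = 2.3125 − 0.6875 = 1.625, R_n = 32.813 kips/bolt. φR_n = 0.75 × (2×23.789 + 4×32.813) = 134.1 kips.
Tension yield (gross): A_g = 5.0625×0.3125 = 1.582 in². φR_n = 0.90 × 50 × 1.582 = 71.2 kips.
Governing: min(93.9, 134.1, 71.2) = 71.2 kips → gross-section yield.

71.2 kips (gross-section yield governs)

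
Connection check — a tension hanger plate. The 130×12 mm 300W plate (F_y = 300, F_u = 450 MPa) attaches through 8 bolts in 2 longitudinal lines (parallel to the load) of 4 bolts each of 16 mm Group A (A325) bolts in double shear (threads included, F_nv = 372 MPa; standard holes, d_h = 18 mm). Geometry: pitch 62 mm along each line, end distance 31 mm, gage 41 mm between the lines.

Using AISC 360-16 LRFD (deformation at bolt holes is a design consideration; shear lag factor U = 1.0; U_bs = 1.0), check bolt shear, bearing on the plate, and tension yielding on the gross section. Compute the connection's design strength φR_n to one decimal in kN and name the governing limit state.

421.2 kN (gross-section yield governs)

Bolt shear: A_b = π(16)²/4 = 201.06 mm². φR_n = 0.75 × 372 × 201.06 × 8 × 2 = 897.5 kN.
Bearing (12 mm plate, F_u = 450 MPa): end bolts L_c = 31 − 18/2 = 22, R_n = min(1.2×22×12×450, 2.4×16×12×450) = 142.56 kN/bolt; interior L_c = 62 − 18 = 44, R_n = 207.36 kN/bolt. φR_n = 0.75 × (2×142.56 + 6×207.36) = 1147.0 kN.
Tension yield (gross): A_g = 130×12 = 1560 mm². φR_n = 0.90 × 300 × 1560 = 421.2 kN.
Governing: min(897.5, 1147.0, 421.2) = 421.2 kN → gross-section yield.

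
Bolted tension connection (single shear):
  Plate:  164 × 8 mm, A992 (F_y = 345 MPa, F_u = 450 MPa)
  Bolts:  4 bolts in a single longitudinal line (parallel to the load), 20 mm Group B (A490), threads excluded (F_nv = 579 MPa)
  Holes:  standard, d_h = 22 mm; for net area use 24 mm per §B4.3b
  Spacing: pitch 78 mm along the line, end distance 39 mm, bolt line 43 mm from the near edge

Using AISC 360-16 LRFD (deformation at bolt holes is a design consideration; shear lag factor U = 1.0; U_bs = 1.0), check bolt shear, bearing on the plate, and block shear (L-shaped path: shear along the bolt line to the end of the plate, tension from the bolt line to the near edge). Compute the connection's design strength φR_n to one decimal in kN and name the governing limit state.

389.9 kN (block shear governs)

Bolt shear: A_b = π(20)²/4 = 314.16 mm². φR_n = 0.75 × 579 × 314.16 × 4 × 1 = 545.7 kN.
Bearing (8 mm plate, F_u = 450 MPa): end bolts L_c = 39 − 22/2 = 28, R_n = min(1.2×28×8×450, 2.4×20×8×450) = 120.96 kN/bolt; interior L_c = 78 − 22 = 56, R_n = 172.8 kN/bolt. φR_n = 0.75 × (1×120.96 + 3×172.8) = 479.5 kN.
Block shear: shear path 1×[39+3×78] = 1×273 mm, A_gv = 2184, A_nv = 1×(273 − 3.5×24)×8 = 1512 mm²; tension to near edge: (43 − 0.5×24)×8 = 248 mm². R_n = min(0.6×450×1512, 0.6×345×2184) + 1.0×450×248 = min(408.24, 452.09) + 111.6 = 519.84 kN. φR_n = 0.75 × 519.84 = 389.9 kN.
Governing: min(545.7, 479.5, 389.9) = 389.9 kN → block shear.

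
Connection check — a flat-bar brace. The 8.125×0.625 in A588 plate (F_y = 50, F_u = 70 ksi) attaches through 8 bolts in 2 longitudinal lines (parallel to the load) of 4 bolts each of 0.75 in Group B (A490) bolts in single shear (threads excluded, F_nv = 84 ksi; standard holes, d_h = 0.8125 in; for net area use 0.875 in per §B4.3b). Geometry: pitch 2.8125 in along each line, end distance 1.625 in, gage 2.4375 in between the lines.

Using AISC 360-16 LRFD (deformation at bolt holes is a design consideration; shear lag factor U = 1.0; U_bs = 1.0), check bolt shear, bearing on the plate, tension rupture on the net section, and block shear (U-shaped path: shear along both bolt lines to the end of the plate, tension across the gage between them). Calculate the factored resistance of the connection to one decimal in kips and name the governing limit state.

Bolt shear: A_b = π(0.75)²/4 = 0.44179 in². φR_n = 0.75 × 84 × 0.44179 × 8 × 1 = 222.7 kips.
Bearing (0.625 in plate, F_u = 70 ksi): end bolts L_c = 1.625 − 0.8125/2 = 1.21875, R_n = min(1.2×1.21875×0.625×70, 2.4×0.75×0.625×70) = 63.984 kips/bolt; interior L_c = 2.8125 − 0.8125 = 2, R_n = 78.75 kips/bolt. φR_n = 0.75 × (2×63.984 + 6×78.75) = 450.4 kips.
Tension rupture (net): A_n = (8.125 − 2×0.875)×0.625 = 3.9844 in² (U = 1.0, A_e = A_n). φR_n = 0.75 × 70 × 3.9844 = 209.2 kips.
Block shear: shear path 2×[1.625+3×2.8125] = 2×10.0625 in, A_gv = 12.578, A_nv = 2×(10.0625 − 3.5×0.875)×0.625 = 8.75 in²; tension across gage: (2.4375 − 1×0.875)×0.625 = 0.97656 in². R_n = min(0.6×70×8.75, 0.6×50×12.578) + 1.0×70×0.97656 = min(367.5, 377.34) + 68.359 = 435.86 kips. φR_n = 0.75 × 435.86 = 326.9 kips.
Governing: min(222.7, 450.4, 209.2, 326.9) = 209.2 kips → net-section rupture.

209.2 kips (net-section rupture governs)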